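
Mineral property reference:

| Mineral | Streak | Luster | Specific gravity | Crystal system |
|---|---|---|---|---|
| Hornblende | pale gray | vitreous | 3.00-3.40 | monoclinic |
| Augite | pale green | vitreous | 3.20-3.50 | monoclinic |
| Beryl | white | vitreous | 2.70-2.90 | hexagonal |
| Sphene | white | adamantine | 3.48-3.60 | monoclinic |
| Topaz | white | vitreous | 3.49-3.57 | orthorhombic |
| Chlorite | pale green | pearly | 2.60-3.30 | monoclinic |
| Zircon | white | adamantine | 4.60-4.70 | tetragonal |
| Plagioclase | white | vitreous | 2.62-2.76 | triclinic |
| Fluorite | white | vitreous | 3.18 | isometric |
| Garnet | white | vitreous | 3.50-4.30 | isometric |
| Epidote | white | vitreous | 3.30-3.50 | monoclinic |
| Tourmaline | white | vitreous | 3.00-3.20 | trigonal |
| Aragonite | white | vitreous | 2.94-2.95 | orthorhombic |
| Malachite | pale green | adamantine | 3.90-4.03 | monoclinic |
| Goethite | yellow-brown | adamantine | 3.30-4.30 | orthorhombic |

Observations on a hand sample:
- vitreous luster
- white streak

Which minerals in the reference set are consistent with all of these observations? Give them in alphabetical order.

Aragonite, Beryl, Epidote, Fluorite, Garnet, Plagioclase, Topaz, Tourmaline

Vitreous luster excludes Sphene, Chlorite, Zircon, Malachite, Goethite.
White streak eliminates Hornblende, Augite.
Remaining candidates: Aragonite, Beryl, Epidote, Fluorite, Garnet, Plagioclase, Topaz, Tourmaline.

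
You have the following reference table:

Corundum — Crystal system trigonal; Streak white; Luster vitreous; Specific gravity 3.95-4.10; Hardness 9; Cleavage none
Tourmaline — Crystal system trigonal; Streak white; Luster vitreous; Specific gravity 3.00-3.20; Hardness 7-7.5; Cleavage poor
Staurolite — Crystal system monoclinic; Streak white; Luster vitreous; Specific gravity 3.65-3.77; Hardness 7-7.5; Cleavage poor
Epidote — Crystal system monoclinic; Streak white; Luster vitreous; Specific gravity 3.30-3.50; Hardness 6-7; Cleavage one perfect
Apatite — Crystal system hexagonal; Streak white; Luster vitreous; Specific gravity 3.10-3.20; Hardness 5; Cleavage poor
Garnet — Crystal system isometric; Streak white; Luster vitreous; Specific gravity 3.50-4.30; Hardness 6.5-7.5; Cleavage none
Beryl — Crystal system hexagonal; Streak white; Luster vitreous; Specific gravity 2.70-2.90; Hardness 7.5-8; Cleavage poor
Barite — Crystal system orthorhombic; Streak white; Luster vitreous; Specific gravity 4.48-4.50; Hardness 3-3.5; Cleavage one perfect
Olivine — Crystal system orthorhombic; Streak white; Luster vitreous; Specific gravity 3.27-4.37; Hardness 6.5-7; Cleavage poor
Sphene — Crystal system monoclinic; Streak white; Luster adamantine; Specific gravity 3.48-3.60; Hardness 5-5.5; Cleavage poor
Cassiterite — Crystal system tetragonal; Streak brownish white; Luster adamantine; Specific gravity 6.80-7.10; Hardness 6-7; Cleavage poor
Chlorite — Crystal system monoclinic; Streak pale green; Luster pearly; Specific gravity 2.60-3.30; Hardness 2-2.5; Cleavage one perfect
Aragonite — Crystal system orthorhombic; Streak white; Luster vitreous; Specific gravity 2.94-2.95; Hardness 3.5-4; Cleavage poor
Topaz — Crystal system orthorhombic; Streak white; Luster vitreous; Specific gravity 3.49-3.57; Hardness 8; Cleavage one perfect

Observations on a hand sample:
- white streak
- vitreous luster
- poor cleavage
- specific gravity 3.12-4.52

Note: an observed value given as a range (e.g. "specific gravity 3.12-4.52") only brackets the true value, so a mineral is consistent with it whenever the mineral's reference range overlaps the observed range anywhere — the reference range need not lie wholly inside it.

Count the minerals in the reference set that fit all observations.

4

White streak rules out Cassiterite, Chlorite.
Vitreous luster eliminates Sphene.
Poor cleavage is inconsistent with Corundum, Epidote, Garnet, Barite, Topaz.
Specific gravity 3.12-4.52 is inconsistent with Beryl, Aragonite.
Consistent with every observation: Apatite, Olivine, Staurolite, Tourmaline.
That is 4 minerals.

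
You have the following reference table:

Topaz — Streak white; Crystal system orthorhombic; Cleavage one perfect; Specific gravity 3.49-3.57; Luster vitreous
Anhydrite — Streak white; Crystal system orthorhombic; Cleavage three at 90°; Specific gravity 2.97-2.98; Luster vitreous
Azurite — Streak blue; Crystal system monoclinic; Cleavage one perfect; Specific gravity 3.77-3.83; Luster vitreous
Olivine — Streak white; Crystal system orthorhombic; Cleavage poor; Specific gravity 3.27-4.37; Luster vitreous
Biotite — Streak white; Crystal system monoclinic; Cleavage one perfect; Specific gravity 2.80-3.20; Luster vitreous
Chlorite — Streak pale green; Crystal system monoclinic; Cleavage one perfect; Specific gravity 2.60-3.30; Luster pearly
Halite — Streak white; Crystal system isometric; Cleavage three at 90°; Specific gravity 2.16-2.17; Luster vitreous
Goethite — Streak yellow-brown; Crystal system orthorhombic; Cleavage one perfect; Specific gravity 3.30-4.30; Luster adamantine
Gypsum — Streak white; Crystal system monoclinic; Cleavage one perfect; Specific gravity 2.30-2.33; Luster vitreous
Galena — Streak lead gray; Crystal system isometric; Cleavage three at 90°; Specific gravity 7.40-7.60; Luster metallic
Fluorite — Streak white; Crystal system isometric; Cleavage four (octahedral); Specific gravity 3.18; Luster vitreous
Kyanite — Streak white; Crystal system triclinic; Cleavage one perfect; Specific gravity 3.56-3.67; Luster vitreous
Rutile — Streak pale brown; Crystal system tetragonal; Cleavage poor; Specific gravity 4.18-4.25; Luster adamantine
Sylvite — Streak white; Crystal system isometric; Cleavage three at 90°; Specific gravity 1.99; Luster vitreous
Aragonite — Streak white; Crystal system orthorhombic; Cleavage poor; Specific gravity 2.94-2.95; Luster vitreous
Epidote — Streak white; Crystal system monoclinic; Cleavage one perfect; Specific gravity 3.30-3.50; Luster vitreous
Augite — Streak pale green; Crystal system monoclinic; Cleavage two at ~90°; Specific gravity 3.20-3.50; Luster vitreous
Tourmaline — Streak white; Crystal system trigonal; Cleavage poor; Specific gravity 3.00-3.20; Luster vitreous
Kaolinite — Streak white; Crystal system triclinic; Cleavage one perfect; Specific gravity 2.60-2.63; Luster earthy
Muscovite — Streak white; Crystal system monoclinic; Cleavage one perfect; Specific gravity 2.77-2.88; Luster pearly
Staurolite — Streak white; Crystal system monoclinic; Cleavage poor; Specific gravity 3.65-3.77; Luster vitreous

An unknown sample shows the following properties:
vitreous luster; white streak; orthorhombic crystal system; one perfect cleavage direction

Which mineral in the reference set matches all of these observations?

Topaz

Vitreous luster eliminates Chlorite, Goethite, Galena, Rutile, Kaolinite, Muscovite.
White streak is inconsistent with Azurite, Augite.
Orthorhombic crystal system — narrows the field to Topaz, Anhydrite, Olivine, Aragonite.
One perfect cleavage direction — Topaz remains.
Topaz is the sole remaining match.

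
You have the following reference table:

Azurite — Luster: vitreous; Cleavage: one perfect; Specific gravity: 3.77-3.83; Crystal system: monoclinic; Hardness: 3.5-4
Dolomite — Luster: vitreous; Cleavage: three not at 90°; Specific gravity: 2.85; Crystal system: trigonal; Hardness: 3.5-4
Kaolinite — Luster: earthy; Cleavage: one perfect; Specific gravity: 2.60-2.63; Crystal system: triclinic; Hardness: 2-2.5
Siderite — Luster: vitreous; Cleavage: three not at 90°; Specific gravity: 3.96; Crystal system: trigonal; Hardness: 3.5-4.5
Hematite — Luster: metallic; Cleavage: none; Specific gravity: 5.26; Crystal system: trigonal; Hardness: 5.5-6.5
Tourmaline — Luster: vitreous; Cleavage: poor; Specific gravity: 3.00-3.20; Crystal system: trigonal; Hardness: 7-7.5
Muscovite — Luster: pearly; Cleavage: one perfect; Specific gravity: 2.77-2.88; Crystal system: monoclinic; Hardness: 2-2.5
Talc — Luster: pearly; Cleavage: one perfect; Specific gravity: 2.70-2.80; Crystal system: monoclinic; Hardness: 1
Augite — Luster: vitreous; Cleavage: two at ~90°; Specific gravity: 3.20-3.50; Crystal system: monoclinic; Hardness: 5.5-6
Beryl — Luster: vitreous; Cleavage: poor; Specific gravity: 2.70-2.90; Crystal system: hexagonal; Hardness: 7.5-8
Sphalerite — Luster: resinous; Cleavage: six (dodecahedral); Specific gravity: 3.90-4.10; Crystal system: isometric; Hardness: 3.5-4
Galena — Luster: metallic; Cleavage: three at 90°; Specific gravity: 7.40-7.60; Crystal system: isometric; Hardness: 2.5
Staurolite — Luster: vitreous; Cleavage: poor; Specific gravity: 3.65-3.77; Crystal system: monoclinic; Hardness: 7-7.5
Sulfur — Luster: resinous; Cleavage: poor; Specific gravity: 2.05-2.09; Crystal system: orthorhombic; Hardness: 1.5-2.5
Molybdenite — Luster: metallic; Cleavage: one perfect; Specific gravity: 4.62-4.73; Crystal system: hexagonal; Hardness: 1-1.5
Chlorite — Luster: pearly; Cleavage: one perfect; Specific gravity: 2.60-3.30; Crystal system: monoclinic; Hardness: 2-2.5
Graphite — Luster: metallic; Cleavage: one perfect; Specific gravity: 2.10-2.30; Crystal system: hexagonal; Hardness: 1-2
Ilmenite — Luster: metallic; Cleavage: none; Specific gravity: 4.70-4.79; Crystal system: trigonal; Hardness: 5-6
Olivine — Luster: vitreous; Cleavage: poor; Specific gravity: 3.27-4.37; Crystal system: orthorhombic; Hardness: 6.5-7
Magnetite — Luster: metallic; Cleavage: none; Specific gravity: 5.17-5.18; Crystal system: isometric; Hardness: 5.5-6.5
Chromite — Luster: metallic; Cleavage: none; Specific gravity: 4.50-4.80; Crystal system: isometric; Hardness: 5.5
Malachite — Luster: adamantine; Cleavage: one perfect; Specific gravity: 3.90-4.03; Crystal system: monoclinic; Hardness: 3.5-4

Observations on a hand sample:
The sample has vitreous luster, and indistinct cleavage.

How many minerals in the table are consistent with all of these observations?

4

Vitreous luster — Azurite, Dolomite, Siderite, Tourmaline, Augite, Beryl, Staurolite, Olivine remain.
Indistinct cleavage eliminates Azurite, Dolomite, Siderite, Augite.
Remaining candidates: Beryl, Olivine, Staurolite, Tourmaline.
That is 4 minerals.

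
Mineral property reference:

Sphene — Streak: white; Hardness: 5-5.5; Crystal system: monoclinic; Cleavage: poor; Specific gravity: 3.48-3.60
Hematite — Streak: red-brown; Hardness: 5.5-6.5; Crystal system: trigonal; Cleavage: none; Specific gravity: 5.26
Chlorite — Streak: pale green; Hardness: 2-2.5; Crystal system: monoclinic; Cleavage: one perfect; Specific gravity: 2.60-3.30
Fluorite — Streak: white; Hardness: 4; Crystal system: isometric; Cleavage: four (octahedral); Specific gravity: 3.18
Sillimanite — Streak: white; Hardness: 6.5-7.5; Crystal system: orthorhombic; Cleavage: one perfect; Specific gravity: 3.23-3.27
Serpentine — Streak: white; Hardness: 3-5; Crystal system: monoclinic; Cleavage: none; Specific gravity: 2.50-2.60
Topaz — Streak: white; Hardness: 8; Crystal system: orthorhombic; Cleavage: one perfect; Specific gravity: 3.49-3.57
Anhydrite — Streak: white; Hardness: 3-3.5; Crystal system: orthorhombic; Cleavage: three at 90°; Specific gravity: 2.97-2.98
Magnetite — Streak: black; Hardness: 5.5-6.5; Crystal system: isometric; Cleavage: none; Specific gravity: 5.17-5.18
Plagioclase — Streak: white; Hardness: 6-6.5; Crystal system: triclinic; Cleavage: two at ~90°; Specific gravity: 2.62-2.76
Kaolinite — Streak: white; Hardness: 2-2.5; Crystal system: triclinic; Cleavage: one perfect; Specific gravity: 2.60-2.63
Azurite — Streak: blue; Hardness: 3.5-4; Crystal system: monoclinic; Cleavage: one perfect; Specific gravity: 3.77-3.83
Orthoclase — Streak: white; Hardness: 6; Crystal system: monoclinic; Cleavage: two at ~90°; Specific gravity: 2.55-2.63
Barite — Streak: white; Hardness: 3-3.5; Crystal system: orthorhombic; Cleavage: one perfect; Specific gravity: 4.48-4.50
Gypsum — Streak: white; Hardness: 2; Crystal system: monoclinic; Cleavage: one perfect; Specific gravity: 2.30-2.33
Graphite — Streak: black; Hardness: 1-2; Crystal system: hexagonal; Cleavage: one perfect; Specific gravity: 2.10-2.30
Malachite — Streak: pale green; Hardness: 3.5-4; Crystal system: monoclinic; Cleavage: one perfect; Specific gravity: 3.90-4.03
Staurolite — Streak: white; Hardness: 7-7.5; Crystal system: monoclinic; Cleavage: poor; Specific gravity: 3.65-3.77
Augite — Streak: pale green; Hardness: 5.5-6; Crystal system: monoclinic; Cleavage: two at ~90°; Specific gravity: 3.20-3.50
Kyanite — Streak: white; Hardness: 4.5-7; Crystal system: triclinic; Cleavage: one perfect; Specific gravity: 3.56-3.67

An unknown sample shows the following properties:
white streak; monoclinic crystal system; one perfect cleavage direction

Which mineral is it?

White streak — only Sphene, Fluorite, Sillimanite, Serpentine, Topaz, Anhydrite, Plagioclase, Kaolinite, Orthoclase, Barite, Gypsum, Staurolite, Kyanite remain.
Monoclinic crystal system — narrows the field to Sphene, Serpentine, Orthoclase, Gypsum, Staurolite.
One perfect cleavage direction — leaves Gypsum.
Gypsum is the sole remaining match.

Gypsum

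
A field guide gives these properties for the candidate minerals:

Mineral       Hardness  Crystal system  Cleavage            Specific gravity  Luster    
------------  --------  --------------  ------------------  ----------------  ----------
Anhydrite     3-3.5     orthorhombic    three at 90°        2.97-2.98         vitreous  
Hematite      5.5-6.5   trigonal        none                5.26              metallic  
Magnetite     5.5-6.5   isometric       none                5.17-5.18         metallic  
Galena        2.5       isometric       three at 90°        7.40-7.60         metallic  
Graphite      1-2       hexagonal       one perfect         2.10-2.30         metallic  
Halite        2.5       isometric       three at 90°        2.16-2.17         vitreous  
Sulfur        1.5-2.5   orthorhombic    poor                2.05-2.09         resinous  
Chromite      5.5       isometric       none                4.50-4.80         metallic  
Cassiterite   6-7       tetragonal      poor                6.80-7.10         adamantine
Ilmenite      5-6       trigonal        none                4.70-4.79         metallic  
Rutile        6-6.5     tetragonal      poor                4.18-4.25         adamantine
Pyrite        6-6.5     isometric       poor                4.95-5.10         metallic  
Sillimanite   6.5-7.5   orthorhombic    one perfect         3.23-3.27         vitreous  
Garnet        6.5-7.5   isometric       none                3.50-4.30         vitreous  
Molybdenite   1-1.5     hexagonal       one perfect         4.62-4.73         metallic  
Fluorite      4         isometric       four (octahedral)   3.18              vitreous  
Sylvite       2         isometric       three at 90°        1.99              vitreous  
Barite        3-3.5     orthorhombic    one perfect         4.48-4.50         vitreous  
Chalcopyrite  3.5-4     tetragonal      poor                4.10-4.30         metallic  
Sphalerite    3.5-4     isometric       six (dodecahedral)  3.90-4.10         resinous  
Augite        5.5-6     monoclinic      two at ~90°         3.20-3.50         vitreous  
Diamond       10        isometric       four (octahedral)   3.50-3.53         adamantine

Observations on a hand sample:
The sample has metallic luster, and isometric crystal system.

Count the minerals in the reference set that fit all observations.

Metallic luster: narrows the field to Hematite, Magnetite, Galena, Graphite, Chromite, Ilmenite, Pyrite, Molybdenite, Chalcopyrite.
Isometric crystal system: leaves Magnetite, Galena, Chromite, Pyrite.
Consistent with every observation: Chromite, Galena, Magnetite, Pyrite.
That is 4 minerals.

4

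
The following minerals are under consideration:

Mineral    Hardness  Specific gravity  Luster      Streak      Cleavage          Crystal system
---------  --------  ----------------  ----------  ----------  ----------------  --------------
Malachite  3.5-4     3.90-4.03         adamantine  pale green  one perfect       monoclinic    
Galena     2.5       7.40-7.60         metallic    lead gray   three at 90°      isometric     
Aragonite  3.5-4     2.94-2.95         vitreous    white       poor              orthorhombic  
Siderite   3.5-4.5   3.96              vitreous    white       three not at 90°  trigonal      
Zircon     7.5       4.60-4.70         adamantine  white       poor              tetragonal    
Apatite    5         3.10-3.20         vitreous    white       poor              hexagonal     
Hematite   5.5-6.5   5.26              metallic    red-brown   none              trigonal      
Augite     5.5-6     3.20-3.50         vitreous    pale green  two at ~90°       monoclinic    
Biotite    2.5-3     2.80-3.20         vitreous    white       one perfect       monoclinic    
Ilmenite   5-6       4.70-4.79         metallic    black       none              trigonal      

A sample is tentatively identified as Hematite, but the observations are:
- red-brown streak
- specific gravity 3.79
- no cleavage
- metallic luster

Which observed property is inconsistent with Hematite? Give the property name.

specific gravity

Red-brown streak: Hematite has red-brown streak — agrees.
Specific gravity 3.79: Hematite has SG 5.26 — does not match.
No cleavage: Hematite has cleavage none — agrees.
Metallic luster: Hematite has metallic luster — agrees.
Only the specific gravity is inconsistent.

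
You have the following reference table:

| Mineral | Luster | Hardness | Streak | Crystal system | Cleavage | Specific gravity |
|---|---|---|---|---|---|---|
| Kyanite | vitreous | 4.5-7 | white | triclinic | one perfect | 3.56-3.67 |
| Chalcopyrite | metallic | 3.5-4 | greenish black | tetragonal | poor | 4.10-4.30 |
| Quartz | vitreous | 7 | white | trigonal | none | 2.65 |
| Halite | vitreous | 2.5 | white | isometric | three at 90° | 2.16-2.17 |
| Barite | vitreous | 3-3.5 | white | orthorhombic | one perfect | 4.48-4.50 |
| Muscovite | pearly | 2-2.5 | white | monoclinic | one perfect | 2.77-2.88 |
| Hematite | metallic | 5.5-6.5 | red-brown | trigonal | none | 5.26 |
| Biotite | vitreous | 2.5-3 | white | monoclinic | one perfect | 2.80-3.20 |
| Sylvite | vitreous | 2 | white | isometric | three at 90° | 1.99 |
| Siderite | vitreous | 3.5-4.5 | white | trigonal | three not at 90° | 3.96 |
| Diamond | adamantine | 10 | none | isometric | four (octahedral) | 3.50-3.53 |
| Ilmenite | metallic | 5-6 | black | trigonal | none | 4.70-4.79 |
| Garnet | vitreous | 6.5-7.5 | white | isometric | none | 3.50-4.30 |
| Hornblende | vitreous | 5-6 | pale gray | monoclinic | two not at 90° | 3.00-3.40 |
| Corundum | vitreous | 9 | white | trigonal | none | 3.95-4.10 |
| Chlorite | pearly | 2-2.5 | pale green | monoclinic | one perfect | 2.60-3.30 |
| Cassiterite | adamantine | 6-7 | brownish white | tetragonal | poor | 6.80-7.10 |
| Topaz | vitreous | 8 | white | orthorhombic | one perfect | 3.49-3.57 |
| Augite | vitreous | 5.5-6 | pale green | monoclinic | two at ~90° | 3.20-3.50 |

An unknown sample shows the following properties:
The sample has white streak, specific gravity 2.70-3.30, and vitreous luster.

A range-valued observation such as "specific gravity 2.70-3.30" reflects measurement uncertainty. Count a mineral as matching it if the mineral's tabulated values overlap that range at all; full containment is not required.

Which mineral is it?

White streak — Kyanite, Quartz, Halite, Barite, Muscovite, Biotite, Sylvite, Siderite, Garnet, Corundum, Topaz remain.
Specific gravity 2.70-3.30 — narrows the field to Muscovite, Biotite.
Vitreous luster eliminates Muscovite.
Biotite is the sole remaining match.

Biotite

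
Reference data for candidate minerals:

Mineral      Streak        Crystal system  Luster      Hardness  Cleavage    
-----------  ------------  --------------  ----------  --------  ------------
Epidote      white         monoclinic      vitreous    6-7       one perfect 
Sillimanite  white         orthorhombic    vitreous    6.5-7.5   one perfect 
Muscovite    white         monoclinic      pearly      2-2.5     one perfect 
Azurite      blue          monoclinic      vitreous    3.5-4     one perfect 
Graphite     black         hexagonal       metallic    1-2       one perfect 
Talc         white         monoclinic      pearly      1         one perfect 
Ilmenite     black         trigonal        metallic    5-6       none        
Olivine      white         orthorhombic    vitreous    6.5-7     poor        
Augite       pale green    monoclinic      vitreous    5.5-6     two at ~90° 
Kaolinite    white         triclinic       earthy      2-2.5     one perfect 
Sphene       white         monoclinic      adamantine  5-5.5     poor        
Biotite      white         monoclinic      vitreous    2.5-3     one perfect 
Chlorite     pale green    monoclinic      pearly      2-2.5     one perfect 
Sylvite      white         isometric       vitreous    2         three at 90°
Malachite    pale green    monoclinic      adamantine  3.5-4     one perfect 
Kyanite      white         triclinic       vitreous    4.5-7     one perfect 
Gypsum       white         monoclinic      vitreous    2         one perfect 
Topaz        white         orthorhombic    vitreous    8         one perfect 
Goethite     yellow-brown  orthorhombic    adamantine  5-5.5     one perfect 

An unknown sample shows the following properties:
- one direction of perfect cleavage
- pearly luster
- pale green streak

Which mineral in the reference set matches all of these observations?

One direction of perfect cleavage excludes Ilmenite, Olivine, Augite, Sphene, Sylvite.
Pearly luster: Muscovite, Talc, Chlorite remain.
Pale green streak: leaves Chlorite.
Chlorite is the sole remaining match.

Chlorite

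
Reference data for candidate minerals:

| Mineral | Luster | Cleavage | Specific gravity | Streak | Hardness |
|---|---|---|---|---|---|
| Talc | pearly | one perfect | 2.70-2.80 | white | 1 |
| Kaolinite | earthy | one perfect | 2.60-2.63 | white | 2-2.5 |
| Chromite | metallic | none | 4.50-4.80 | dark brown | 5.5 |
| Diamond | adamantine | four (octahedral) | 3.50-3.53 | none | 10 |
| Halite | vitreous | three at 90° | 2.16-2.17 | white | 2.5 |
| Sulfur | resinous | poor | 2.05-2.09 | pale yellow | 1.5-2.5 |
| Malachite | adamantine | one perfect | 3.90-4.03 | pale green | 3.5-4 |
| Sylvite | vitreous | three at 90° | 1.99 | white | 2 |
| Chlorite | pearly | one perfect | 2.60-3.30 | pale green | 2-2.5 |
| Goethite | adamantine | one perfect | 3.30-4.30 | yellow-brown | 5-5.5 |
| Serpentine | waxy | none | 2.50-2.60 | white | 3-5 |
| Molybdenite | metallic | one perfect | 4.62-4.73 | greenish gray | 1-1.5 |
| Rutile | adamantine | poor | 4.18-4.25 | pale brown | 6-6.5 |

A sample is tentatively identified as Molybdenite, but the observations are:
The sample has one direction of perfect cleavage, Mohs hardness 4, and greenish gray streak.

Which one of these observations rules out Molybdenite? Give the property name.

hardness

One direction of perfect cleavage: Molybdenite has cleavage one perfect — consistent.
Mohs hardness 4: Molybdenite has hardness 1-1.5 — outside the reference range.
Greenish gray streak: Molybdenite has greenish gray streak — consistent.
Everything matches except the hardness.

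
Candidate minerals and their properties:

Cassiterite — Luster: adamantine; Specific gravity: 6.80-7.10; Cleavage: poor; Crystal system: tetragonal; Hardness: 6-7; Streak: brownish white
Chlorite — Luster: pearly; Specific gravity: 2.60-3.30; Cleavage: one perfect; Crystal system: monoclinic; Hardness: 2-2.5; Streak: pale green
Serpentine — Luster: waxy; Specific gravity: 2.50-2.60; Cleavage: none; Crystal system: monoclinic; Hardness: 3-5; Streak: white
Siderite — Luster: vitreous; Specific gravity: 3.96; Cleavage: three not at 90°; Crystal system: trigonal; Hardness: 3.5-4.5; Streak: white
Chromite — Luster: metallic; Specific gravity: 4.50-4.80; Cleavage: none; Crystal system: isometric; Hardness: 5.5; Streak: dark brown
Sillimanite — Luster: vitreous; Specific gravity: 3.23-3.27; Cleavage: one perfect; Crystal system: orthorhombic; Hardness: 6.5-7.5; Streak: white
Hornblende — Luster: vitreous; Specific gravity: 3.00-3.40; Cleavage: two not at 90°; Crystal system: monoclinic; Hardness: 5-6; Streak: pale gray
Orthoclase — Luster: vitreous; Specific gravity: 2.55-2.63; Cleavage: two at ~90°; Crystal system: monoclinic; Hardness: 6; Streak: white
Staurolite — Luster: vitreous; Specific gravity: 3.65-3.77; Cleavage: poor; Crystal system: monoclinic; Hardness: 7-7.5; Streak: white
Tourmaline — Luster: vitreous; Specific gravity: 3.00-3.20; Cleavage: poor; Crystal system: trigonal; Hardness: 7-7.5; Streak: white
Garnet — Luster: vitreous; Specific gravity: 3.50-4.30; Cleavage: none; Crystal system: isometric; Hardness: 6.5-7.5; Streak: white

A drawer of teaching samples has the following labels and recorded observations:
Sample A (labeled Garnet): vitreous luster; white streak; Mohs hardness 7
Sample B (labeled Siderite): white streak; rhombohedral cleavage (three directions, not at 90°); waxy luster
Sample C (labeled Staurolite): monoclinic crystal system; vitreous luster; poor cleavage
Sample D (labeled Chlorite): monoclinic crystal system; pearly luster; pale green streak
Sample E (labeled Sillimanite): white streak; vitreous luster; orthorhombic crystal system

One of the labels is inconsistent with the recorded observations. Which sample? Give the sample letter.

B

Sample A: all recorded properties match Garnet.
Sample B: waxy luster is outside the reference for Siderite (vitreous luster) — mislabeled.
Sample C: all recorded properties match Staurolite.
Sample D: all recorded properties match Chlorite.
Sample E: all recorded properties match Sillimanite.
Only sample B is inconsistent with its label.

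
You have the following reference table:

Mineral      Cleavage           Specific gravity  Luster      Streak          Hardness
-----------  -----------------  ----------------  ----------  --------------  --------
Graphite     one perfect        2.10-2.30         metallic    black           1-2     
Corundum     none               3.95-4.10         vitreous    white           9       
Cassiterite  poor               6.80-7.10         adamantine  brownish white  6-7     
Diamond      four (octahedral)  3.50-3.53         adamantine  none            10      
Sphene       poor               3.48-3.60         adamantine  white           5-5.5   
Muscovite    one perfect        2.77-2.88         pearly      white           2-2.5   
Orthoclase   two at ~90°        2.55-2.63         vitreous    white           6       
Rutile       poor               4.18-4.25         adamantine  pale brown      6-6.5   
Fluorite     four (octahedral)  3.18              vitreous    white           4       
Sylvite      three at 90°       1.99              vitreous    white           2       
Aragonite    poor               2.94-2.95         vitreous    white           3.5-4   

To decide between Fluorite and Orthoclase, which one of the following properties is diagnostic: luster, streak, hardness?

hardness

Luster: both vitreous — shared.
Streak: both white — shared.
Hardness: Fluorite 4, Orthoclase 6 — distinct.
Only hardness differs between Fluorite and Orthoclase among the listed tests.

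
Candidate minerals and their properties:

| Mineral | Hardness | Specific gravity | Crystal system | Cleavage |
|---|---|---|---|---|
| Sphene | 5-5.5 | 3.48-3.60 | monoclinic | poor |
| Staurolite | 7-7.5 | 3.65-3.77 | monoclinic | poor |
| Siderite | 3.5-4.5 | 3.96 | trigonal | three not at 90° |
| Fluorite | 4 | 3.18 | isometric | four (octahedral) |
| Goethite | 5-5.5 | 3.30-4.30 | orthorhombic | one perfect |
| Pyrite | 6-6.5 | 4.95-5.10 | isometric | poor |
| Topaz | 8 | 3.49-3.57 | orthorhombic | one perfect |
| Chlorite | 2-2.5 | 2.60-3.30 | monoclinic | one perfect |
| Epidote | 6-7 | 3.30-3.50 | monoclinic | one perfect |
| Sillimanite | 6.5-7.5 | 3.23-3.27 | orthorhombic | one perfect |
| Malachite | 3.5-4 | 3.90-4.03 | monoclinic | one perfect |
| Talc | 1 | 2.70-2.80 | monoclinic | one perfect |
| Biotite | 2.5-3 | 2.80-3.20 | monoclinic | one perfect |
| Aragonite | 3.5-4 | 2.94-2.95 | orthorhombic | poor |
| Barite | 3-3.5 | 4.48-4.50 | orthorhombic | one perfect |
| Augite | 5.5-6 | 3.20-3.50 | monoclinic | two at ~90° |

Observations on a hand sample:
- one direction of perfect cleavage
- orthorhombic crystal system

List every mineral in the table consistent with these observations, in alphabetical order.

Barite, Goethite, Sillimanite, Topaz

One direction of perfect cleavage — leaves Goethite, Topaz, Chlorite, Epidote, Sillimanite, Malachite, Talc, Biotite, Barite.
Orthorhombic crystal system — Goethite, Topaz, Sillimanite, Barite remain.
Remaining candidates: Barite, Goethite, Sillimanite, Topaz.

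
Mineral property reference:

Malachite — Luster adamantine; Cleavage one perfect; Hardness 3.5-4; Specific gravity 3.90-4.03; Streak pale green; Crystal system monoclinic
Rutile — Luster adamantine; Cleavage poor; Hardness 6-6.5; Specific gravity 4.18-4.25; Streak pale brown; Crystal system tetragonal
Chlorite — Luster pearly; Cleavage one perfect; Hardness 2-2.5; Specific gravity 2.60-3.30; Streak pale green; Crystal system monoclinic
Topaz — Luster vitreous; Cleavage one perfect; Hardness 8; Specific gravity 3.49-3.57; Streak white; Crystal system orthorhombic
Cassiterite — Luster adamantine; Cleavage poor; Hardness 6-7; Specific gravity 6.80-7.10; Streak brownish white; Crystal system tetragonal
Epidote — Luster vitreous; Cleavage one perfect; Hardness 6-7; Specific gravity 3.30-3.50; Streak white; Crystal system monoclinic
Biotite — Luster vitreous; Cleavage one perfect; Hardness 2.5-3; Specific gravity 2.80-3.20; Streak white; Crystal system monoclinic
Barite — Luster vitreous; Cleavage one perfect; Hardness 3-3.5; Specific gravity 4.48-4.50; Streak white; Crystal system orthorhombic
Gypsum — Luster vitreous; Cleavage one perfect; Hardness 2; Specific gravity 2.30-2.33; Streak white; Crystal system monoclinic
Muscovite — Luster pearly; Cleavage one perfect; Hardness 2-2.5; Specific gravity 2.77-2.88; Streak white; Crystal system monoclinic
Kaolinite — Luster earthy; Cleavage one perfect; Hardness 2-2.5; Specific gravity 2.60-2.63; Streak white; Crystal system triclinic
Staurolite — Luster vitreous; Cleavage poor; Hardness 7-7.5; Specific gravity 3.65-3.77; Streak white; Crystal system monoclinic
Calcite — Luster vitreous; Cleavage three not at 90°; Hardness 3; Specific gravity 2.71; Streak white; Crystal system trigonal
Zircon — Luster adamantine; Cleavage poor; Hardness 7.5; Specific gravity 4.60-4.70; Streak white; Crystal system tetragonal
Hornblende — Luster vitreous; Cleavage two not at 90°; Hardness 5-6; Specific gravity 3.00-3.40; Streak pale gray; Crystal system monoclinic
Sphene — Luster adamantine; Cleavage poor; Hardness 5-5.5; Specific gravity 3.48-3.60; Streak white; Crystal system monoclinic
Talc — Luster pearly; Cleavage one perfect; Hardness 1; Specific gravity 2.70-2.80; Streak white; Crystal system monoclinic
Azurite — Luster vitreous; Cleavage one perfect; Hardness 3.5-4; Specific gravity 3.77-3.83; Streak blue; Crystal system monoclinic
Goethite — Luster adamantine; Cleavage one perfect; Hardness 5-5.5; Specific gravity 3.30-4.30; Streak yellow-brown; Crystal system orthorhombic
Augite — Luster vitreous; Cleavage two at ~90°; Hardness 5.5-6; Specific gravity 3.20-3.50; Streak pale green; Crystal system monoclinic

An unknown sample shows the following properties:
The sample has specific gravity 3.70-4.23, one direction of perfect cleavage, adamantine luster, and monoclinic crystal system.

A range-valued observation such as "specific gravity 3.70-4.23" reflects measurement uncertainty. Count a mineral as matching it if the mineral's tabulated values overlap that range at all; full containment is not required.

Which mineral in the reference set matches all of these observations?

Malachite

Specific gravity 3.70-4.23: leaves Malachite, Rutile, Staurolite, Azurite, Goethite.
One direction of perfect cleavage rules out Rutile, Staurolite.
Adamantine luster eliminates Azurite.
Monoclinic crystal system eliminates Goethite.
Malachite is the sole remaining match.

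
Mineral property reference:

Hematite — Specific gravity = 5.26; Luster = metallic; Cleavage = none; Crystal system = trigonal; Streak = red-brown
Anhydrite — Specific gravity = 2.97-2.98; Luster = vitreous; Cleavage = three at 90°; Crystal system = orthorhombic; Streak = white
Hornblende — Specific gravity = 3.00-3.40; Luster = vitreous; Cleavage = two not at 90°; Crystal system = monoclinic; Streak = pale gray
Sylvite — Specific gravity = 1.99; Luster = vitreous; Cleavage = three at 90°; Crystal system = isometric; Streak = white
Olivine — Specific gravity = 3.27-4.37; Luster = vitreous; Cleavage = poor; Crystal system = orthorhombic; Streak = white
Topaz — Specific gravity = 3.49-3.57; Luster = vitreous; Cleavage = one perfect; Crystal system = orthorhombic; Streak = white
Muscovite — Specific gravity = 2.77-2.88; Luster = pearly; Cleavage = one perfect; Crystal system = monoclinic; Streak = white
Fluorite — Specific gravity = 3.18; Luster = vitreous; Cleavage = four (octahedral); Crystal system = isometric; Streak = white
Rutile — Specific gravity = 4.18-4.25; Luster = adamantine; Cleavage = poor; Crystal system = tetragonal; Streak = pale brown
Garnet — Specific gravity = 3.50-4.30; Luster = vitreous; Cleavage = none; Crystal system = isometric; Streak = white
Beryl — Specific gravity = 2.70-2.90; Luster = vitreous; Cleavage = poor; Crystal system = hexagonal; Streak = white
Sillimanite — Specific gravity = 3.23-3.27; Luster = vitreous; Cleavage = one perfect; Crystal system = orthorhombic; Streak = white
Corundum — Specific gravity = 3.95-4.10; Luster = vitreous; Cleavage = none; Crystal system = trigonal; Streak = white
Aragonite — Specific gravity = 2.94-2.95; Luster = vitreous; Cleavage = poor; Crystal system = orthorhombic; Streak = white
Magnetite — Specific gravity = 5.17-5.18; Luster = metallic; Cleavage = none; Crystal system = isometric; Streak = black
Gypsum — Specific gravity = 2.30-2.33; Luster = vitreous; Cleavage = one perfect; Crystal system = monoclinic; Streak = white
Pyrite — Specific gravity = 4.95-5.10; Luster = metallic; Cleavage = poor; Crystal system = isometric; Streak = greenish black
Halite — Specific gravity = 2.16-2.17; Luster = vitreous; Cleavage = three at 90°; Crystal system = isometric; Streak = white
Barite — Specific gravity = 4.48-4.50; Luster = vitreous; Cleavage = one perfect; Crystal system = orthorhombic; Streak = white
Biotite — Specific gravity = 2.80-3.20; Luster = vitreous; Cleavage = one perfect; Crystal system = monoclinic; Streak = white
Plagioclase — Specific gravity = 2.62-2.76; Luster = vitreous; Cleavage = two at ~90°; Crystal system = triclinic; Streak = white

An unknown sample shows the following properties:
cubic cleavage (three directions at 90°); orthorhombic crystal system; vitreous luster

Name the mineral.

Anhydrite

Cubic cleavage (three directions at 90°): only Anhydrite, Sylvite, Halite remain.
Orthorhombic crystal system: narrows the field to Anhydrite.
Vitreous luster: consistent with all remaining minerals.
Only Anhydrite satisfies all observations.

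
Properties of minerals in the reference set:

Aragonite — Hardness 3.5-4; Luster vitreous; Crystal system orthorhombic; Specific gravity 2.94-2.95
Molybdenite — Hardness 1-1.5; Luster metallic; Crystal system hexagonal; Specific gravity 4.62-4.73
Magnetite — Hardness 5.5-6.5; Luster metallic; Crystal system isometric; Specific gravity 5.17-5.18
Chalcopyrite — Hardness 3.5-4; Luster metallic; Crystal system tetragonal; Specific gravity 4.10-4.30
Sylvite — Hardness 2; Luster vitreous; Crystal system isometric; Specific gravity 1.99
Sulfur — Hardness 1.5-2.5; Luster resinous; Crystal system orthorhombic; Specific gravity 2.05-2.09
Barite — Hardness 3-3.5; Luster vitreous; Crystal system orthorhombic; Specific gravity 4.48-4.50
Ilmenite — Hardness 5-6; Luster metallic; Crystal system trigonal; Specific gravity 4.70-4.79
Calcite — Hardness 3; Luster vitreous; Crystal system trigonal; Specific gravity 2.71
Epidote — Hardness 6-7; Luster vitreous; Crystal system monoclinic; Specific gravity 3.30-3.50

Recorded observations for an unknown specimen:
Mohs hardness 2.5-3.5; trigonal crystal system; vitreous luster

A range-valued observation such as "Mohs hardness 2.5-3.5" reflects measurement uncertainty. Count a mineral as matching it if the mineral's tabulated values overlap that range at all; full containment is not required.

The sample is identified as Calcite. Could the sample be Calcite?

Consistent

Mohs hardness 2.5-3.5 — agrees with Calcite (hardness 3).
Trigonal crystal system — agrees with Calcite (trigonal system).
Vitreous luster — agrees with Calcite (vitreous luster).
Every observed property is compatible with the reference values for Calcite.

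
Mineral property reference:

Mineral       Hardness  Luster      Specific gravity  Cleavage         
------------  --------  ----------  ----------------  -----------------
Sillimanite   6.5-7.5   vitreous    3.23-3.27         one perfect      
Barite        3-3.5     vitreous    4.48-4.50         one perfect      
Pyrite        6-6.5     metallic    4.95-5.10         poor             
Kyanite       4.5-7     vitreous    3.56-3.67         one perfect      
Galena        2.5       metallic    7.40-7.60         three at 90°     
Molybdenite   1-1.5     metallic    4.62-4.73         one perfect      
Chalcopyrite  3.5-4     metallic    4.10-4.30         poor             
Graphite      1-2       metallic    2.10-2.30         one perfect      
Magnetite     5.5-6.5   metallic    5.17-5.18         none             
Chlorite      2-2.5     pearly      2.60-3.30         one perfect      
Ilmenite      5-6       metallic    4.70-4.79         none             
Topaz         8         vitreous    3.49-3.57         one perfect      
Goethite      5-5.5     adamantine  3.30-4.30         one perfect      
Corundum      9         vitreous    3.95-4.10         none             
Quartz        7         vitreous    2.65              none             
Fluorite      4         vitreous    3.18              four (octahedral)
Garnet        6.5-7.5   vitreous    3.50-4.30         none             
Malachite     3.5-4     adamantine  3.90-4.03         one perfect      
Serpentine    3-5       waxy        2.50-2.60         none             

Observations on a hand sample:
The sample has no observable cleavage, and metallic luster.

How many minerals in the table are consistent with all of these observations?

2

No observable cleavage: only Magnetite, Ilmenite, Corundum, Quartz, Garnet, Serpentine remain.
Metallic luster: narrows the field to Magnetite, Ilmenite.
Remaining candidates: Ilmenite, Magnetite.
That is 2 minerals.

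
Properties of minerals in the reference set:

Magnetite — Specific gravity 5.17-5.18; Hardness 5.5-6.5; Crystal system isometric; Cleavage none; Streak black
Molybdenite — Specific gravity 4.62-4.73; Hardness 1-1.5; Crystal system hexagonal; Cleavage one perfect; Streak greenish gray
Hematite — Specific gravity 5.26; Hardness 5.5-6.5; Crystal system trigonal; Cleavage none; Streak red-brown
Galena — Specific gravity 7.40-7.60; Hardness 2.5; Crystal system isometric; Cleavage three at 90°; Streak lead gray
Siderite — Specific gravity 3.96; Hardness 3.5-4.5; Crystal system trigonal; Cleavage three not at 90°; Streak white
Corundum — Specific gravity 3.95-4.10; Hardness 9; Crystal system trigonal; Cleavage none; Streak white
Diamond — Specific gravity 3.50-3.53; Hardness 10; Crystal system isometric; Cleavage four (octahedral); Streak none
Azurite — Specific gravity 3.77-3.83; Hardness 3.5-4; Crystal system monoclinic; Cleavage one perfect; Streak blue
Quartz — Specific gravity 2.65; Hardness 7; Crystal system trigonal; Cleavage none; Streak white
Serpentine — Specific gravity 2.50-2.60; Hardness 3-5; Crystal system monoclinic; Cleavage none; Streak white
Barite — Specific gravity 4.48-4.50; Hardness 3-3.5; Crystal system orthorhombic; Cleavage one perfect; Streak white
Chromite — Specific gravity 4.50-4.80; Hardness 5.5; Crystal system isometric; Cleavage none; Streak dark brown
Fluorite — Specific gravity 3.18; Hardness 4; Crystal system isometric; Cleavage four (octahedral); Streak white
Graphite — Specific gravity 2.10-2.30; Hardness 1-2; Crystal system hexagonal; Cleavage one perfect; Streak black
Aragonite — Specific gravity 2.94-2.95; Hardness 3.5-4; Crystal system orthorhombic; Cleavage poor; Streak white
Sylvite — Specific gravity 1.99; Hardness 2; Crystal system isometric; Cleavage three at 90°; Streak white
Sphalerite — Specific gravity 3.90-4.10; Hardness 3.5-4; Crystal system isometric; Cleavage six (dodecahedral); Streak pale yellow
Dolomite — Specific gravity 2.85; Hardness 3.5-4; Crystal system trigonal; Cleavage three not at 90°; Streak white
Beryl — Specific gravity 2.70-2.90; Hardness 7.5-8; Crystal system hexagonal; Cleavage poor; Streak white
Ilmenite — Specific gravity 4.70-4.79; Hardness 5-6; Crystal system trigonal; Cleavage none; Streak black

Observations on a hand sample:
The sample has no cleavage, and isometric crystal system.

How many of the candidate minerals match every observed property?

No cleavage: leaves Magnetite, Hematite, Corundum, Quartz, Serpentine, Chromite, Ilmenite.
Isometric crystal system: narrows the field to Magnetite, Chromite.
The minerals that satisfy all observations are Chromite, Magnetite.
That is 2 minerals.

2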